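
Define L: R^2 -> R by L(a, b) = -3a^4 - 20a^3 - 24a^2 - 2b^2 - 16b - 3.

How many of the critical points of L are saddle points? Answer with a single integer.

L separates as a function of a plus a function of b, so ∇L=0 decouples.
∂L/∂a = -12a(a + 1)(a + 4) = 0 at a ∈ {-4, -1, 0}; ∂L/∂b = -4(b + 4) = 0 at b ∈ {-4}.
The Hessian is diagonal: diag(L_aa, L_bb). Second derivatives: L_aa(-4)=-144, L_aa(-1)=36, L_aa(0)=-48; L_bb(-4)=-4.
Saddle points occur where the two diagonal entries have opposite signs: (-1, -4). Count: 1.

1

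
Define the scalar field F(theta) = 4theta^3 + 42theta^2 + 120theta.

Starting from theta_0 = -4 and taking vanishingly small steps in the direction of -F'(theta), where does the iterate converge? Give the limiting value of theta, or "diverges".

F'(theta) = 12(theta + 2)(theta + 5), so F'(-4) = -24.
Gradient descent moves in the -F' direction, i.e. theta is increasing.
The nearest critical point in that direction is theta = -2, where F'' = 36 > 0 (a local minimum). The iterate converges there.

-2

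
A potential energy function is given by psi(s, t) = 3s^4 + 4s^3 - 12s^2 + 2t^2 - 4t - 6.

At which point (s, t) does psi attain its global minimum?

(-2, 1)

psi(s,t) separates as P(s) + Q(t) − 6, so its minimum is min P + min Q − 6.
P'(s) = 12s(s - 1)(s + 2) vanishes at s ∈ {-2, 0, 1}; Q'(t) = 4(t - 1) vanishes at t ∈ {1}.
Local minima of P (where P''>0): P(-2)=-32, P(1)=-5. Local minima of Q: Q(1)=-2.
So the global minimum of psi is P(-2) + Q(1) − 6 = -32 − 2 − 6 = -40, attained at (-2, 1).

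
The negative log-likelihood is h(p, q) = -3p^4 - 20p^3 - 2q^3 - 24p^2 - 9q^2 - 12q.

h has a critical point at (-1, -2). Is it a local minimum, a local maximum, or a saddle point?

local minimum

The mixed partial ∂²h/∂p∂q is 0, so the Hessian at any point is diag(h_pp, h_qq) = diag(-12(3p^2 + 10p + 4), -6(2q + 3)).
At (-1, -2): H = diag(36, 6).
Both eigenvalues are positive, so H is positive definite: a local minimum.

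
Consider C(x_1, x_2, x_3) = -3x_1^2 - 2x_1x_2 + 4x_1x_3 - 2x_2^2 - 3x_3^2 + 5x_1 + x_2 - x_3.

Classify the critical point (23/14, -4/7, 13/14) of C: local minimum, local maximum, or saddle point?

The Hessian is constant: H = [[-6, -2, 4], [-2, -4, 0], [4, 0, -6]].
Leading principal minors: Δ₁ = -6, Δ₂ = 20, Δ₃ = -56.
The minors alternate sign starting negative (−, +, −), so H is negative definite: a local maximum.

local maximum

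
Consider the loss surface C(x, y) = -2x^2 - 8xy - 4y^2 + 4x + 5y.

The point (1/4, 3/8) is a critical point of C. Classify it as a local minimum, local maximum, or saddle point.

saddle point

The Hessian of C is constant: H = [[-4, -8], [-8, -8]].
det(H) = (-4)·(-8) − (-8)² = -32.
Since det(H) < 0, H is indefinite and the critical point is a saddle point.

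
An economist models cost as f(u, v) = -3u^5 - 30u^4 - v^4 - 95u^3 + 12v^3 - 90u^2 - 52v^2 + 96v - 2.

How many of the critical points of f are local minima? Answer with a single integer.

f separates as a function of u plus a function of v, so ∇f=0 decouples.
∂f/∂u = -15u(u + 1)(u + 3)(u + 4) = 0 at u ∈ {-4, -3, -1, 0}; ∂f/∂v = -4(v - 4)(v - 3)(v - 2) = 0 at v ∈ {2, 3, 4}.
The Hessian is diagonal: diag(f_uu, f_vv). Second derivatives: f_uu(-4)=180, f_uu(-3)=-90, f_uu(-1)=90, f_uu(0)=-180; f_vv(2)=-8, f_vv(3)=4, f_vv(4)=-8.
Local minima occur where both diagonal entries positive: (-4, 3), (-1, 3). Count: 2.

2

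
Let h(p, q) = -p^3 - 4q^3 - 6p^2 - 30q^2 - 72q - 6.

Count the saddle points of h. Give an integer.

2

h separates as a function of p plus a function of q, so ∇h=0 decouples.
∂h/∂p = -3p(p + 4) = 0 at p ∈ {-4, 0}; ∂h/∂q = -12(q + 2)(q + 3) = 0 at q ∈ {-3, -2}.
The Hessian is diagonal: diag(h_pp, h_qq). Second derivatives: h_pp(-4)=12, h_pp(0)=-12; h_qq(-3)=12, h_qq(-2)=-12.
Saddle points occur where the two diagonal entries have opposite signs: (-4, -2), (0, -3). Count: 2.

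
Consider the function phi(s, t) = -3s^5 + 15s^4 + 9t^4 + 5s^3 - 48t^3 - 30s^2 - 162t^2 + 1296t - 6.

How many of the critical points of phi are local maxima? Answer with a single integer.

phi separates as a function of s plus a function of t, so ∇phi=0 decouples.
∂phi/∂s = -15s(s - 4)(s - 1)(s + 1) = 0 at s ∈ {-1, 0, 1, 4}; ∂phi/∂t = 36(t - 4)(t - 3)(t + 3) = 0 at t ∈ {-3, 3, 4}.
The Hessian is diagonal: diag(phi_ss, phi_tt). Second derivatives: phi_ss(-1)=150, phi_ss(0)=-60, phi_ss(1)=90, phi_ss(4)=-900; phi_tt(-3)=1512, phi_tt(3)=-216, phi_tt(4)=252.
Local maxima occur where both diagonal entries negative: (0, 3), (4, 3). Count: 2.

2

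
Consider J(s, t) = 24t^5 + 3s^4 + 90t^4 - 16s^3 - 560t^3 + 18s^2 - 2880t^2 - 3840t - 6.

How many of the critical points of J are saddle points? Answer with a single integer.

6

J separates as a function of s plus a function of t, so ∇J=0 decouples.
∂J/∂s = 12s(s - 3)(s - 1) = 0 at s ∈ {0, 1, 3}; ∂J/∂t = 120(t - 4)(t + 1)(t + 2)(t + 4) = 0 at t ∈ {-4, -2, -1, 4}.
The Hessian is diagonal: diag(J_ss, J_tt). Second derivatives: J_ss(0)=36, J_ss(1)=-24, J_ss(3)=72; J_tt(-4)=-5760, J_tt(-2)=1440, J_tt(-1)=-1800, J_tt(4)=28800.
Saddle points occur where the two diagonal entries have opposite signs: (0, -4), (0, -1), (1, -2), (1, 4), (3, -4), (3, -1). Count: 6.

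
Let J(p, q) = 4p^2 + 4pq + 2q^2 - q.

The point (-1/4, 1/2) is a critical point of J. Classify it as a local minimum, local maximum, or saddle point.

The Hessian of J is constant: H = [[8, 4], [4, 4]].
det(H) = 8·4 − 4² = 16.
det(H) > 0 and tr(H) = 12 > 0, so H is positive definite and the point is a local minimum.

local minimum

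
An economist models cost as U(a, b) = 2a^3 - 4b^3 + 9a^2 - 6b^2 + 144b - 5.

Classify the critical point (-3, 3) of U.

The mixed partial ∂²U/∂a∂b is 0, so the Hessian at any point is diag(U_aa, U_bb) = diag(6(2a + 3), -12(2b + 1)).
At (-3, 3): H = diag(-18, -84).
Both eigenvalues are negative, so H is negative definite: a local maximum.

local maximum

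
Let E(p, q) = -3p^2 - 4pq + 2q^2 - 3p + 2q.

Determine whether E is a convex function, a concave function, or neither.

E is quadratic, so its Hessian is the constant matrix H = [[-6, -4], [-4, 4]].
det(H) = -40, tr(H) = -2.
det(H) < 0, so H is indefinite: neither convex nor concave.

neither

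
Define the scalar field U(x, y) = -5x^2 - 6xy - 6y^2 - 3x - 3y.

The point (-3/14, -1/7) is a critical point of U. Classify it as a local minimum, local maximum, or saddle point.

The Hessian of U is constant: H = [[-10, -6], [-6, -12]].
det(H) = (-10)·(-12) − (-6)² = 84.
det(H) > 0 and tr(H) = -22 < 0, so H is negative definite and the point is a local maximum.

local maximum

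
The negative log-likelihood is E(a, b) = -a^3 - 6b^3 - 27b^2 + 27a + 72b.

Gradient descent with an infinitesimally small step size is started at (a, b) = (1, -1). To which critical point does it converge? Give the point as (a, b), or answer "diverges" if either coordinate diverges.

(-3, -4)

E is separable, so gradient descent decouples: a follows -∂E/∂a, b follows -∂E/∂b.
∂E/∂a = -3(a - 3)(a + 3); at a=1 this is 24, so a decreases.
∂E/∂b = -18(b - 1)(b + 4); at b=-1 this is 108, so b decreases.
a converges to its nearest critical value -3 (a local min of the a-part); b converges to -4. The iterate converges to (-3, -4).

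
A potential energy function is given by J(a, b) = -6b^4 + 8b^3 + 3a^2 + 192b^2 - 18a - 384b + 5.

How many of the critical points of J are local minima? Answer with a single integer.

J separates as a function of a plus a function of b, so ∇J=0 decouples.
∂J/∂a = 6(a - 3) = 0 at a ∈ {3}; ∂J/∂b = -24(b - 4)(b - 1)(b + 4) = 0 at b ∈ {-4, 1, 4}.
The Hessian is diagonal: diag(J_aa, J_bb). Second derivatives: J_aa(3)=6; J_bb(-4)=-960, J_bb(1)=360, J_bb(4)=-576.
Local minima occur where both diagonal entries positive: (3, 1). Count: 1.

1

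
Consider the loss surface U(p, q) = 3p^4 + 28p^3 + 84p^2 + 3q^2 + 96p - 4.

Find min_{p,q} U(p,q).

-68

U(p,q) separates as A(p) + B(q) − 4, so its minimum is min A + min B − 4.
A'(p) = 12(p + 1)(p + 2)(p + 4) vanishes at p ∈ {-4, -2, -1}; B'(q) = 6q vanishes at q ∈ {0}.
Local minima of A (where A''>0): A(-4)=-64, A(-1)=-37. Local minima of B: B(0)=0.
So the global minimum of U is A(-4) + B(0) − 4 = -64 + 0 − 4 = -68, attained at (-4, 0).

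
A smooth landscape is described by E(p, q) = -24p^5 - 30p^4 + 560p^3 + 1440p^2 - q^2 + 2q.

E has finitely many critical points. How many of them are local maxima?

E separates as a function of p plus a function of q, so ∇E=0 decouples.
∂E/∂p = -120p(p - 4)(p + 2)(p + 3) = 0 at p ∈ {-3, -2, 0, 4}; ∂E/∂q = -2(q - 1) = 0 at q ∈ {1}.
The Hessian is diagonal: diag(E_pp, E_qq). Second derivatives: E_pp(-3)=2520, E_pp(-2)=-1440, E_pp(0)=2880, E_pp(4)=-20160; E_qq(1)=-2.
Local maxima occur where both diagonal entries negative: (-2, 1), (4, 1). Count: 2.

2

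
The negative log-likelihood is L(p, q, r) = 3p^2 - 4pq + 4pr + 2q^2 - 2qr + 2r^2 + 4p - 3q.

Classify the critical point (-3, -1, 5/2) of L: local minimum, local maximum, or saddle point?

local minimum

The Hessian is constant: H = [[6, -4, 4], [-4, 4, -2], [4, -2, 4]].
Leading principal minors: Δ₁ = 6, Δ₂ = 8, Δ₃ = 8.
All leading minors are positive, so H is positive definite: a local minimum.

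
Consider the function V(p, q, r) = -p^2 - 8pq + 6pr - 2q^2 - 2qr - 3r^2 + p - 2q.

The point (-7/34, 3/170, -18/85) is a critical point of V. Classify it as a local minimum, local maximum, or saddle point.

The Hessian is constant: H = [[-2, -8, 6], [-8, -4, -2], [6, -2, -6]].
Leading principal minors: Δ₁ = -2, Δ₂ = -56, Δ₃ = 680.
The minors fit neither the all-positive nor the alternating-sign pattern, so H is indefinite: a saddle point.

saddle point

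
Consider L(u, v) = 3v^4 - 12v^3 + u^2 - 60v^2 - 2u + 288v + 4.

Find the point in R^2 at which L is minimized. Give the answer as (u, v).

L(u,v) separates as P(u) + Q(v) + 4, so its minimum is min P + min Q + 4.
P'(u) = 2u - 2 vanishes at u ∈ {1}; Q'(v) = 12(v - 4)(v - 2)(v + 3) vanishes at v ∈ {-3, 2, 4}.
Local minima of P (where P''>0): P(1)=-1. Local minima of Q: Q(-3)=-837, Q(4)=192.
So the global minimum of L is P(1) + Q(-3) + 4 = -1 − 837 + 4 = -834, attained at (1, -3).

(1, -3)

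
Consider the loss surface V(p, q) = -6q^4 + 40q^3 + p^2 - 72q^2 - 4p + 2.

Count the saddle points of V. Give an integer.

2

V separates as a function of p plus a function of q, so ∇V=0 decouples.
∂V/∂p = 2(p - 2) = 0 at p ∈ {2}; ∂V/∂q = -24q(q - 3)(q - 2) = 0 at q ∈ {0, 2, 3}.
The Hessian is diagonal: diag(V_pp, V_qq). Second derivatives: V_pp(2)=2; V_qq(0)=-144, V_qq(2)=48, V_qq(3)=-72.
Saddle points occur where the two diagonal entries have opposite signs: (2, 0), (2, 3). Count: 2.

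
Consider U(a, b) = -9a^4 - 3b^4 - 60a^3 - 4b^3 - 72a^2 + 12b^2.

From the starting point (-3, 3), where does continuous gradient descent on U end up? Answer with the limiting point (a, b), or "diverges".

U is separable, so gradient descent decouples: a follows -∂U/∂a, b follows -∂U/∂b.
∂U/∂a = -36a(a + 1)(a + 4); at a=-3 this is -216, so a increases.
∂U/∂b = -12b(b - 1)(b + 2); at b=3 this is -360, so b increases.
The b-coordinate has no critical point in that direction and runs off to infinity.

diverges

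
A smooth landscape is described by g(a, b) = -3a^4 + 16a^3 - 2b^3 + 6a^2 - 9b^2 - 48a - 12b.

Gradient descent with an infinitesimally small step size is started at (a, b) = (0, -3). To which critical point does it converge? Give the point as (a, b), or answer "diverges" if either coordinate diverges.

(1, -2)

g is separable, so gradient descent decouples: a follows -∂g/∂a, b follows -∂g/∂b.
∂g/∂a = -12(a - 4)(a - 1)(a + 1); at a=0 this is -48, so a increases.
∂g/∂b = -6(b + 1)(b + 2); at b=-3 this is -12, so b increases.
a converges to its nearest critical value 1 (a local min of the a-part); b converges to -2. The iterate converges to (1, -2).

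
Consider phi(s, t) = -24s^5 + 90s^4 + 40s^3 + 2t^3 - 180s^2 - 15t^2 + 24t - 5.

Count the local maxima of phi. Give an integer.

phi separates as a function of s plus a function of t, so ∇phi=0 decouples.
∂phi/∂s = -120s(s - 3)(s - 1)(s + 1) = 0 at s ∈ {-1, 0, 1, 3}; ∂phi/∂t = 6(t - 4)(t - 1) = 0 at t ∈ {1, 4}.
The Hessian is diagonal: diag(phi_ss, phi_tt). Second derivatives: phi_ss(-1)=960, phi_ss(0)=-360, phi_ss(1)=480, phi_ss(3)=-2880; phi_tt(1)=-18, phi_tt(4)=18.
Local maxima occur where both diagonal entries negative: (0, 1), (3, 1). Count: 2.

2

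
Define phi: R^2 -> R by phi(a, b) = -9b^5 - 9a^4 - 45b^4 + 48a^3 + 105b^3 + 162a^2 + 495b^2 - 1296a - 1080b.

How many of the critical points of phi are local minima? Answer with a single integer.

2

phi separates as a function of a plus a function of b, so ∇phi=0 decouples.
∂phi/∂a = -36(a - 4)(a - 3)(a + 3) = 0 at a ∈ {-3, 3, 4}; ∂phi/∂b = -45(b - 2)(b - 1)(b + 3)(b + 4) = 0 at b ∈ {-4, -3, 1, 2}.
The Hessian is diagonal: diag(phi_aa, phi_bb). Second derivatives: phi_aa(-3)=-1512, phi_aa(3)=216, phi_aa(4)=-252; phi_bb(-4)=1350, phi_bb(-3)=-900, phi_bb(1)=900, phi_bb(2)=-1350.
Local minima occur where both diagonal entries positive: (3, -4), (3, 1). Count: 2.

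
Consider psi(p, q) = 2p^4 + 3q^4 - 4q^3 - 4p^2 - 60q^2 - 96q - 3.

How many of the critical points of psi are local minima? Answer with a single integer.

4

psi separates as a function of p plus a function of q, so ∇psi=0 decouples.
∂psi/∂p = 8p(p - 1)(p + 1) = 0 at p ∈ {-1, 0, 1}; ∂psi/∂q = 12(q - 4)(q + 1)(q + 2) = 0 at q ∈ {-2, -1, 4}.
The Hessian is diagonal: diag(psi_pp, psi_qq). Second derivatives: psi_pp(-1)=16, psi_pp(0)=-8, psi_pp(1)=16; psi_qq(-2)=72, psi_qq(-1)=-60, psi_qq(4)=360.
Local minima occur where both diagonal entries positive: (-1, -2), (-1, 4), (1, -2), (1, 4). Count: 4.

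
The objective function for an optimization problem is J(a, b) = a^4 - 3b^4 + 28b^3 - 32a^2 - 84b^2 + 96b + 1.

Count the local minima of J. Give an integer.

J separates as a function of a plus a function of b, so ∇J=0 decouples.
∂J/∂a = 4a(a - 4)(a + 4) = 0 at a ∈ {-4, 0, 4}; ∂J/∂b = -12(b - 4)(b - 2)(b - 1) = 0 at b ∈ {1, 2, 4}.
The Hessian is diagonal: diag(J_aa, J_bb). Second derivatives: J_aa(-4)=128, J_aa(0)=-64, J_aa(4)=128; J_bb(1)=-36, J_bb(2)=24, J_bb(4)=-72.
Local minima occur where both diagonal entries positive: (-4, 2), (4, 2). Count: 2.

2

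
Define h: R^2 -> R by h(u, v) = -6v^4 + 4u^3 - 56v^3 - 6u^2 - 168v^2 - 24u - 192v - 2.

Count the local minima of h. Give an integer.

1

h separates as a function of u plus a function of v, so ∇h=0 decouples.
∂h/∂u = 12(u - 2)(u + 1) = 0 at u ∈ {-1, 2}; ∂h/∂v = -24(v + 1)(v + 2)(v + 4) = 0 at v ∈ {-4, -2, -1}.
The Hessian is diagonal: diag(h_uu, h_vv). Second derivatives: h_uu(-1)=-36, h_uu(2)=36; h_vv(-4)=-144, h_vv(-2)=48, h_vv(-1)=-72.
Local minima occur where both diagonal entries positive: (2, -2). Count: 1.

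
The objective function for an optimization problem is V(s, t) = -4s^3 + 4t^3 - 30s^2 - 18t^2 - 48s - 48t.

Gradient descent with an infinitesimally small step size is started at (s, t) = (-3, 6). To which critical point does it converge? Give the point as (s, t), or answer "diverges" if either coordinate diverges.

V is separable, so gradient descent decouples: s follows -∂V/∂s, t follows -∂V/∂t.
∂V/∂s = -12(s + 1)(s + 4); at s=-3 this is 24, so s decreases.
∂V/∂t = 12(t - 4)(t + 1); at t=6 this is 168, so t decreases.
s converges to its nearest critical value -4 (a local min of the s-part); t converges to 4. The iterate converges to (-4, 4).

(-4, 4)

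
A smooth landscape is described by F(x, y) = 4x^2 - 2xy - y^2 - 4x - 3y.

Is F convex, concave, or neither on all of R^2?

neither

F is quadratic, so its Hessian is the constant matrix H = [[8, -2], [-2, -2]].
det(H) = -20, tr(H) = 6.
det(H) < 0, so H is indefinite: neither convex nor concave.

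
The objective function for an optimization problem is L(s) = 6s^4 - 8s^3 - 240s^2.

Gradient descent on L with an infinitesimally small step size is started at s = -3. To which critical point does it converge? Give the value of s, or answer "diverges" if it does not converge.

L'(s) = 24s(s - 5)(s + 4), so L'(-3) = 576.
Gradient descent moves in the -L' direction, i.e. s is decreasing.
The nearest critical point in that direction is s = -4, where L'' = 864 > 0 (a local minimum). The iterate converges there.

-4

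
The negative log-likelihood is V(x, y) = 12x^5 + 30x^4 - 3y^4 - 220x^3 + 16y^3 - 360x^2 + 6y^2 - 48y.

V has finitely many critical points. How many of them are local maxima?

V separates as a function of x plus a function of y, so ∇V=0 decouples.
∂V/∂x = 60x(x - 3)(x + 1)(x + 4) = 0 at x ∈ {-4, -1, 0, 3}; ∂V/∂y = -12(y - 4)(y - 1)(y + 1) = 0 at y ∈ {-1, 1, 4}.
The Hessian is diagonal: diag(V_xx, V_yy). Second derivatives: V_xx(-4)=-5040, V_xx(-1)=720, V_xx(0)=-720, V_xx(3)=5040; V_yy(-1)=-120, V_yy(1)=72, V_yy(4)=-180.
Local maxima occur where both diagonal entries negative: (-4, -1), (-4, 4), (0, -1), (0, 4). Count: 4.

4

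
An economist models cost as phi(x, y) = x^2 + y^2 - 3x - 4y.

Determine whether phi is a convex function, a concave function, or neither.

phi is quadratic, so its Hessian is the constant matrix H = [[2, 0], [0, 2]].
det(H) = 4, tr(H) = 4.
det(H) > 0 and tr(H) > 0, so H is positive definite everywhere: convex.

convex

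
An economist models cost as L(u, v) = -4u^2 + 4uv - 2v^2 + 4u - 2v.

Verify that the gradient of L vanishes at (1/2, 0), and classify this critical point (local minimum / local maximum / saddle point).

∇L = (-8u + 4v + 4, 4u - 4v - 2); substituting (1/2, 0) gives ∇L = (0, 0), so (1/2, 0) is indeed a critical point.
The Hessian of L is constant: H = [[-8, 4], [4, -4]].
det(H) = (-8)·(-4) − 4² = 16.
det(H) > 0 and tr(H) = -12 < 0, so H is negative definite and the point is a local maximum.

local maximum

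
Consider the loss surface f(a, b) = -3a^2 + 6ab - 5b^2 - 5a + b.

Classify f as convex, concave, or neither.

f is quadratic, so its Hessian is the constant matrix H = [[-6, 6], [6, -10]].
det(H) = 24, tr(H) = -16.
det(H) > 0 and tr(H) < 0, so H is negative definite everywhere: concave.

concave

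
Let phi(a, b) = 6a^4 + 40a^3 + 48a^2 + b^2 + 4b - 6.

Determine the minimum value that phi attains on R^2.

-266

phi(a,b) separates as P(a) + Q(b) − 6, so its minimum is min P + min Q − 6.
P'(a) = 24a(a + 1)(a + 4) vanishes at a ∈ {-4, -1, 0}; Q'(b) = 2b + 4 vanishes at b ∈ {-2}.
Local minima of P (where P''>0): P(-4)=-256, P(0)=0. Local minima of Q: Q(-2)=-4.
So the global minimum of phi is P(-4) + Q(-2) − 6 = -256 − 4 − 6 = -266, attained at (-4, -2).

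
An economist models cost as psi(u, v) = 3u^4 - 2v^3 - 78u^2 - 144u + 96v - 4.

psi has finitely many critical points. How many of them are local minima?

psi separates as a function of u plus a function of v, so ∇psi=0 decouples.
∂psi/∂u = 12(u - 4)(u + 1)(u + 3) = 0 at u ∈ {-3, -1, 4}; ∂psi/∂v = -6(v - 4)(v + 4) = 0 at v ∈ {-4, 4}.
The Hessian is diagonal: diag(psi_uu, psi_vv). Second derivatives: psi_uu(-3)=168, psi_uu(-1)=-120, psi_uu(4)=420; psi_vv(-4)=48, psi_vv(4)=-48.
Local minima occur where both diagonal entries positive: (-3, -4), (4, -4). Count: 2.

2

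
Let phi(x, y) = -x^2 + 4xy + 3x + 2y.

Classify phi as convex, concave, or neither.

neither

phi is quadratic, so its Hessian is the constant matrix H = [[-2, 4], [4, 0]].
det(H) = -16, tr(H) = -2.
det(H) < 0, so H is indefinite: neither convex nor concave.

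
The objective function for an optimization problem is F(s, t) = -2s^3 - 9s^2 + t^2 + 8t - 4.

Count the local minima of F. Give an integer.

1

F separates as a function of s plus a function of t, so ∇F=0 decouples.
∂F/∂s = -6s(s + 3) = 0 at s ∈ {-3, 0}; ∂F/∂t = 2(t + 4) = 0 at t ∈ {-4}.
The Hessian is diagonal: diag(F_ss, F_tt). Second derivatives: F_ss(-3)=18, F_ss(0)=-18; F_tt(-4)=2.
Local minima occur where both diagonal entries positive: (-3, -4). Count: 1.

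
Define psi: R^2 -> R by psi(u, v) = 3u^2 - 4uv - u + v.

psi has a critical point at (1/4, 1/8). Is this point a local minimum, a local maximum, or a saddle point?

saddle point

The Hessian of psi is constant: H = [[6, -4], [-4, 0]].
det(H) = 6·0 − (-4)² = -16.
Since det(H) < 0, H is indefinite and the critical point is a saddle point.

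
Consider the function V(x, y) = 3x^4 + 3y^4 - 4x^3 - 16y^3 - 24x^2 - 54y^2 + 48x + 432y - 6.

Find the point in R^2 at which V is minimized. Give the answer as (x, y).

(-2, -3)

V(x,y) separates as P(x) + Q(y) − 6, so its minimum is min P + min Q − 6.
P'(x) = 12(x - 2)(x - 1)(x + 2) vanishes at x ∈ {-2, 1, 2}; Q'(y) = 12(y - 4)(y - 3)(y + 3) vanishes at y ∈ {-3, 3, 4}.
Local minima of P (where P''>0): P(-2)=-112, P(2)=16. Local minima of Q: Q(-3)=-1107, Q(4)=608.
So the global minimum of V is P(-2) + Q(-3) − 6 = -112 − 1107 − 6 = -1225, attained at (-2, -3).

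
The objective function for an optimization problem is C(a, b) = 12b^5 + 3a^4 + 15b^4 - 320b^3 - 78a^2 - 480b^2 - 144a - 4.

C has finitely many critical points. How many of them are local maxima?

2

C separates as a function of a plus a function of b, so ∇C=0 decouples.
∂C/∂a = 12(a - 4)(a + 1)(a + 3) = 0 at a ∈ {-3, -1, 4}; ∂C/∂b = 60b(b - 4)(b + 1)(b + 4) = 0 at b ∈ {-4, -1, 0, 4}.
The Hessian is diagonal: diag(C_aa, C_bb). Second derivatives: C_aa(-3)=168, C_aa(-1)=-120, C_aa(4)=420; C_bb(-4)=-5760, C_bb(-1)=900, C_bb(0)=-960, C_bb(4)=9600.
Local maxima occur where both diagonal entries negative: (-1, -4), (-1, 0). Count: 2.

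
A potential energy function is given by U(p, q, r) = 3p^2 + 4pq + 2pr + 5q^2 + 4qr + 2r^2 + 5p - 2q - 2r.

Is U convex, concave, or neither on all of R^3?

convex

U is quadratic, so its Hessian is the constant matrix H = [[6, 4, 2], [4, 10, 4], [2, 4, 4]].
Leading principal minors: 6, 44, 104.
All positive ⇒ H ≻ 0 ⇒ convex.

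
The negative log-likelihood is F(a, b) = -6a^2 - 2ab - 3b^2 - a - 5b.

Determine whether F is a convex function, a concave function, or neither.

F is quadratic, so its Hessian is the constant matrix H = [[-12, -2], [-2, -6]].
det(H) = 68, tr(H) = -18.
det(H) > 0 and tr(H) < 0, so H is negative definite everywhere: concave.

concave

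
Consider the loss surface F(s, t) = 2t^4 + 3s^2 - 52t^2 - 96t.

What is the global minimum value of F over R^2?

-704

F(s,t) separates as P(s) + Q(t), so its minimum is min P + min Q.
P'(s) = 6s vanishes at s ∈ {0}; Q'(t) = 8(t - 4)(t + 1)(t + 3) vanishes at t ∈ {-3, -1, 4}.
Local minima of P (where P''>0): P(0)=0. Local minima of Q: Q(-3)=-18, Q(4)=-704.
So the global minimum of F is P(0) + Q(4) = 0 − 704 = -704, attained at (0, 4).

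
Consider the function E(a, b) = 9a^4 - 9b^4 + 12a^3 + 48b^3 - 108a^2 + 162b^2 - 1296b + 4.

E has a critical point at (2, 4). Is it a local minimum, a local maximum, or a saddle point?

saddle point

The mixed partial ∂²E/∂a∂b is 0, so the Hessian at any point is diag(E_aa, E_bb) = diag(36(3a^2 + 2a - 6), 36(-3b^2 + 8b + 9)).
At (2, 4): H = diag(360, -252).
The eigenvalues have opposite signs, so H is indefinite: a saddle point.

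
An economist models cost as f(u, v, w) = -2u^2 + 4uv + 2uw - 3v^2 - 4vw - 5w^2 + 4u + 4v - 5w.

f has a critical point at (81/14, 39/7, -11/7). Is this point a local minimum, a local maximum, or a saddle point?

The Hessian is constant: H = [[-4, 4, 2], [4, -6, -4], [2, -4, -10]].
Leading principal minors: Δ₁ = -4, Δ₂ = 8, Δ₃ = -56.
The minors alternate sign starting negative (−, +, −), so H is negative definite: a local maximum.

local maximum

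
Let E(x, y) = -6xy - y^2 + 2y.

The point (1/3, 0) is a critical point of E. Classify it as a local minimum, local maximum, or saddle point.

The Hessian of E is constant: H = [[0, -6], [-6, -2]].
det(H) = 0·(-2) − (-6)² = -36.
Since det(H) < 0, H is indefinite and the critical point is a saddle point.

saddle point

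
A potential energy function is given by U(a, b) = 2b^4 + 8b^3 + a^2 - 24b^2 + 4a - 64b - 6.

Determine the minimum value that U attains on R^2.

-138

U(a,b) separates as P(a) + Q(b) − 6, so its minimum is min P + min Q − 6.
P'(a) = 2a + 4 vanishes at a ∈ {-2}; Q'(b) = 8(b - 2)(b + 1)(b + 4) vanishes at b ∈ {-4, -1, 2}.
Local minima of P (where P''>0): P(-2)=-4. Local minima of Q: Q(-4)=-128, Q(2)=-128.
So the global minimum of U is P(-2) + Q(-4) − 6 = -4 − 128 − 6 = -138, attained at (-2, -4).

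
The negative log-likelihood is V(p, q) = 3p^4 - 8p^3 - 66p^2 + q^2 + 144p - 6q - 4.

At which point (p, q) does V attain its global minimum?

(-3, 3)

V(p,q) separates as A(p) + B(q) − 4, so its minimum is min A + min B − 4.
A'(p) = 12(p - 4)(p - 1)(p + 3) vanishes at p ∈ {-3, 1, 4}; B'(q) = 2q - 6 vanishes at q ∈ {3}.
Local minima of A (where A''>0): A(-3)=-567, A(4)=-224. Local minima of B: B(3)=-9.
So the global minimum of V is A(-3) + B(3) − 4 = -567 − 9 − 4 = -580, attained at (-3, 3).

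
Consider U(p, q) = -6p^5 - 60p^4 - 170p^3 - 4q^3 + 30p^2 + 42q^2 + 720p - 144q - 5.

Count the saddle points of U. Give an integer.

U separates as a function of p plus a function of q, so ∇U=0 decouples.
∂U/∂p = -30(p - 1)(p + 2)(p + 3)(p + 4) = 0 at p ∈ {-4, -3, -2, 1}; ∂U/∂q = -12(q - 4)(q - 3) = 0 at q ∈ {3, 4}.
The Hessian is diagonal: diag(U_pp, U_qq). Second derivatives: U_pp(-4)=300, U_pp(-3)=-120, U_pp(-2)=180, U_pp(1)=-1800; U_qq(3)=12, U_qq(4)=-12.
Saddle points occur where the two diagonal entries have opposite signs: (-4, 4), (-3, 3), (-2, 4), (1, 3). Count: 4.

4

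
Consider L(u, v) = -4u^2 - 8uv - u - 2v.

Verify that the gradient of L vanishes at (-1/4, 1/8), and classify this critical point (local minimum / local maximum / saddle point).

saddle point

∇L = (-8u - 8v - 1, -8u - 2); substituting (-1/4, 1/8) gives ∇L = (0, 0), so (-1/4, 1/8) is indeed a critical point.
The Hessian of L is constant: H = [[-8, -8], [-8, 0]].
det(H) = (-8)·0 − (-8)² = -64.
Since det(H) < 0, H is indefinite and the critical point is a saddle point.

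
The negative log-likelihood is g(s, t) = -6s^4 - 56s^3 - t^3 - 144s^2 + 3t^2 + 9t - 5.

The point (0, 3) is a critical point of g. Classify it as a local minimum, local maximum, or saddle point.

The mixed partial ∂²g/∂s∂t is 0, so the Hessian at any point is diag(g_ss, g_tt) = diag(-24(3s^2 + 14s + 12), 6(-t + 1)).
At (0, 3): H = diag(-288, -12).
Both eigenvalues are negative, so H is negative definite: a local maximum.

local maximum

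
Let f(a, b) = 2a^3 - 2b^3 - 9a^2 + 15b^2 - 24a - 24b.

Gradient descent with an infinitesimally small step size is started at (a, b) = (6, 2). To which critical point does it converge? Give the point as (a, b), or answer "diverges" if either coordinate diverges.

f is separable, so gradient descent decouples: a follows -∂f/∂a, b follows -∂f/∂b.
∂f/∂a = 6(a - 4)(a + 1); at a=6 this is 84, so a decreases.
∂f/∂b = -6(b - 4)(b - 1); at b=2 this is 12, so b decreases.
a converges to its nearest critical value 4 (a local min of the a-part); b converges to 1. The iterate converges to (4, 1).

(4, 1)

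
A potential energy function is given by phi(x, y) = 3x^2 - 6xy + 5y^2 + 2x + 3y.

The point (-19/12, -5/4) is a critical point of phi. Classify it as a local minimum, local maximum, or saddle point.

The Hessian of phi is constant: H = [[6, -6], [-6, 10]].
det(H) = 6·10 − (-6)² = 24.
det(H) > 0 and tr(H) = 16 > 0, so H is positive definite and the point is a local minimum.

local minimum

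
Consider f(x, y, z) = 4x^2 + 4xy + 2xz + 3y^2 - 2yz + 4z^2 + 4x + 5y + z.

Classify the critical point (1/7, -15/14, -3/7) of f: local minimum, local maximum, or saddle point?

local minimum

The Hessian is constant: H = [[8, 4, 2], [4, 6, -2], [2, -2, 8]].
Leading principal minors: Δ₁ = 8, Δ₂ = 32, Δ₃ = 168.
All leading minors are positive, so H is positive definite: a local minimum.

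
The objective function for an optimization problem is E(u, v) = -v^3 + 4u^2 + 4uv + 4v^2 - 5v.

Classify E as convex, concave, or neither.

The term -v^3 is cubic, so the Hessian is not constant.
∂²E/∂v² = -6v + 8, which takes both signs as v varies (negative for sufficiently large v). A diagonal entry of the Hessian changing sign means the Hessian is neither positive- nor negative-semidefinite on all of R^2.

neither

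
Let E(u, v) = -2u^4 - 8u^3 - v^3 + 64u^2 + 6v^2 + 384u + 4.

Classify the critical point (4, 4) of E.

local maximum

The mixed partial ∂²E/∂u∂v is 0, so the Hessian at any point is diag(E_uu, E_vv) = diag(8(-3u^2 - 6u + 16), 6(-v + 2)).
At (4, 4): H = diag(-448, -12).
Both eigenvalues are negative, so H is negative definite: a local maximum.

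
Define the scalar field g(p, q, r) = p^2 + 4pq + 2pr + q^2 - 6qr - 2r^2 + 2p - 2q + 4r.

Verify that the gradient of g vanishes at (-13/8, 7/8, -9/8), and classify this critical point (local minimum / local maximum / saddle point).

∇g = (2p + 4q + 2r + 2, 4p + 2q - 6r - 2, 2p - 6q - 4r + 4); substituting (-13/8, 7/8, -9/8) gives ∇g = (0, 0, 0), so (-13/8, 7/8, -9/8) is indeed a critical point.
The Hessian is constant: H = [[2, 4, 2], [4, 2, -6], [2, -6, -4]].
Leading principal minors: Δ₁ = 2, Δ₂ = -12, Δ₃ = -128.
The minors fit neither the all-positive nor the alternating-sign pattern, so H is indefinite: a saddle point.

saddle point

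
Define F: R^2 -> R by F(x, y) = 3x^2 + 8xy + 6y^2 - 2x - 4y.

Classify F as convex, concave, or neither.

convex

F is quadratic, so its Hessian is the constant matrix H = [[6, 8], [8, 12]].
det(H) = 8, tr(H) = 18.
det(H) > 0 and tr(H) > 0, so H is positive definite everywhere: convex.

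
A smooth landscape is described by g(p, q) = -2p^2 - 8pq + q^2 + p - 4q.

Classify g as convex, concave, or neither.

g is quadratic, so its Hessian is the constant matrix H = [[-4, -8], [-8, 2]].
det(H) = -72, tr(H) = -2.
det(H) < 0, so H is indefinite: neither convex nor concave.

neither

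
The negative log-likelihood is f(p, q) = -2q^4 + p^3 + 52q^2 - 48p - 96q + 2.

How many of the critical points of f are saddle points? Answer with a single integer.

3

f separates as a function of p plus a function of q, so ∇f=0 decouples.
∂f/∂p = 3(p - 4)(p + 4) = 0 at p ∈ {-4, 4}; ∂f/∂q = -8(q - 3)(q - 1)(q + 4) = 0 at q ∈ {-4, 1, 3}.
The Hessian is diagonal: diag(f_pp, f_qq). Second derivatives: f_pp(-4)=-24, f_pp(4)=24; f_qq(-4)=-280, f_qq(1)=80, f_qq(3)=-112.
Saddle points occur where the two diagonal entries have opposite signs: (-4, 1), (4, -4), (4, 3). Count: 3.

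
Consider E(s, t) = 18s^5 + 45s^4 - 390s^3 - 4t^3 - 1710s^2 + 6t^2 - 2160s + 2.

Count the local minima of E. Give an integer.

2

E separates as a function of s plus a function of t, so ∇E=0 decouples.
∂E/∂s = 90(s - 4)(s + 1)(s + 2)(s + 3) = 0 at s ∈ {-3, -2, -1, 4}; ∂E/∂t = -12t(t - 1) = 0 at t ∈ {0, 1}.
The Hessian is diagonal: diag(E_ss, E_tt). Second derivatives: E_ss(-3)=-1260, E_ss(-2)=540, E_ss(-1)=-900, E_ss(4)=18900; E_tt(0)=12, E_tt(1)=-12.
Local minima occur where both diagonal entries positive: (-2, 0), (4, 0). Count: 2.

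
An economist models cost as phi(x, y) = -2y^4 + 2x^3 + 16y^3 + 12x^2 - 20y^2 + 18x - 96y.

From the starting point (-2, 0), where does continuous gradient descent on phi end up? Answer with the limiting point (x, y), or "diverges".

(-1, 3)

phi is separable, so gradient descent decouples: x follows -∂phi/∂x, y follows -∂phi/∂y.
∂phi/∂x = 6(x + 1)(x + 3); at x=-2 this is -6, so x increases.
∂phi/∂y = -8(y - 4)(y - 3)(y + 1); at y=0 this is -96, so y increases.
x converges to its nearest critical value -1 (a local min of the x-part); y converges to 3. The iterate converges to (-1, 3).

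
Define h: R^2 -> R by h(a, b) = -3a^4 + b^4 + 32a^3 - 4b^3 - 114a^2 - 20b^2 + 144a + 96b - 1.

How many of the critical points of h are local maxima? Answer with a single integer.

h separates as a function of a plus a function of b, so ∇h=0 decouples.
∂h/∂a = -12(a - 4)(a - 3)(a - 1) = 0 at a ∈ {1, 3, 4}; ∂h/∂b = 4(b - 4)(b - 2)(b + 3) = 0 at b ∈ {-3, 2, 4}.
The Hessian is diagonal: diag(h_aa, h_bb). Second derivatives: h_aa(1)=-72, h_aa(3)=24, h_aa(4)=-36; h_bb(-3)=140, h_bb(2)=-40, h_bb(4)=56.
Local maxima occur where both diagonal entries negative: (1, 2), (4, 2). Count: 2.

2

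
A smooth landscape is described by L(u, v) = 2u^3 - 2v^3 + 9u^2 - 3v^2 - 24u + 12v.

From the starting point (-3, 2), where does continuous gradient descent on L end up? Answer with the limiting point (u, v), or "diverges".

L is separable, so gradient descent decouples: u follows -∂L/∂u, v follows -∂L/∂v.
∂L/∂u = 6(u - 1)(u + 4); at u=-3 this is -24, so u increases.
∂L/∂v = -6(v - 1)(v + 2); at v=2 this is -24, so v increases.
The v-coordinate has no critical point in that direction and runs off to infinity.

diverges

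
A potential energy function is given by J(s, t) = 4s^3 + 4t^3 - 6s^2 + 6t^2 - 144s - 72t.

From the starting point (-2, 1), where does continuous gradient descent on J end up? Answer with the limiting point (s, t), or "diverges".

(4, 2)

J is separable, so gradient descent decouples: s follows -∂J/∂s, t follows -∂J/∂t.
∂J/∂s = 12(s - 4)(s + 3); at s=-2 this is -72, so s increases.
∂J/∂t = 12(t - 2)(t + 3); at t=1 this is -48, so t increases.
s converges to its nearest critical value 4 (a local min of the s-part); t converges to 2. The iterate converges to (4, 2).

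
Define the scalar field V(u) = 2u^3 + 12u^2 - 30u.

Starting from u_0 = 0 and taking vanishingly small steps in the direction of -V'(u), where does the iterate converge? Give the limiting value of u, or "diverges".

1

V'(u) = 6(u - 1)(u + 5), so V'(0) = -30.
Gradient descent moves in the -V' direction, i.e. u is increasing.
The nearest critical point in that direction is u = 1, where V'' = 36 > 0 (a local minimum). The iterate converges there.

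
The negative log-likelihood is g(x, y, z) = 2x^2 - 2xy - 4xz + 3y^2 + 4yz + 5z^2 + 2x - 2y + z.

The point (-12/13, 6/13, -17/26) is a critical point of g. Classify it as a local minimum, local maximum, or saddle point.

The Hessian is constant: H = [[4, -2, -4], [-2, 6, 4], [-4, 4, 10]].
Leading principal minors: Δ₁ = 4, Δ₂ = 20, Δ₃ = 104.
All leading minors are positive, so H is positive definite: a local minimum.

local minimum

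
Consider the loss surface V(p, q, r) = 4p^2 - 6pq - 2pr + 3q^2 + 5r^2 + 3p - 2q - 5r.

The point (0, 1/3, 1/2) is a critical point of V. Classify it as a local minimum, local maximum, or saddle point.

local minimum

The Hessian is constant: H = [[8, -6, -2], [-6, 6, 0], [-2, 0, 10]].
Leading principal minors: Δ₁ = 8, Δ₂ = 12, Δ₃ = 96.
All leading minors are positive, so H is positive definite: a local minimum.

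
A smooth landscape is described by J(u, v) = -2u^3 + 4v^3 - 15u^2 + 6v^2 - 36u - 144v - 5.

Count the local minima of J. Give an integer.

J separates as a function of u plus a function of v, so ∇J=0 decouples.
∂J/∂u = -6(u + 2)(u + 3) = 0 at u ∈ {-3, -2}; ∂J/∂v = 12(v - 3)(v + 4) = 0 at v ∈ {-4, 3}.
The Hessian is diagonal: diag(J_uu, J_vv). Second derivatives: J_uu(-3)=6, J_uu(-2)=-6; J_vv(-4)=-84, J_vv(3)=84.
Local minima occur where both diagonal entries positive: (-3, 3). Count: 1.

1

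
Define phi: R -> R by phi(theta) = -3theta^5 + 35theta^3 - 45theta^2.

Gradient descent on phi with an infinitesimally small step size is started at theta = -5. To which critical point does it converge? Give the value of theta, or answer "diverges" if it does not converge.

phi'(theta) = -15theta(theta - 2)(theta - 1)(theta + 3), so phi'(-5) = -6300.
Gradient descent moves in the -phi' direction, i.e. theta is increasing.
The nearest critical point in that direction is theta = -3, where phi'' = 900 > 0 (a local minimum). The iterate converges there.

-3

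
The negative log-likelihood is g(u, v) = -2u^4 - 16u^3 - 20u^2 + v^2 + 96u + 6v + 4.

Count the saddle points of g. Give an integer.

g separates as a function of u plus a function of v, so ∇g=0 decouples.
∂g/∂u = -8(u - 1)(u + 3)(u + 4) = 0 at u ∈ {-4, -3, 1}; ∂g/∂v = 2(v + 3) = 0 at v ∈ {-3}.
The Hessian is diagonal: diag(g_uu, g_vv). Second derivatives: g_uu(-4)=-40, g_uu(-3)=32, g_uu(1)=-160; g_vv(-3)=2.
Saddle points occur where the two diagonal entries have opposite signs: (-4, -3), (1, -3). Count: 2.

2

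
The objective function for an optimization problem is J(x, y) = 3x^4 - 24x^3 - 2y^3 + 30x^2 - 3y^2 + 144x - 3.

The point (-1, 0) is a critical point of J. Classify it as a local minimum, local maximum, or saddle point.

The mixed partial ∂²J/∂x∂y is 0, so the Hessian at any point is diag(J_xx, J_yy) = diag(12(3x^2 - 12x + 5), -6(2y + 1)).
At (-1, 0): H = diag(240, -6).
The eigenvalues have opposite signs, so H is indefinite: a saddle point.

saddle point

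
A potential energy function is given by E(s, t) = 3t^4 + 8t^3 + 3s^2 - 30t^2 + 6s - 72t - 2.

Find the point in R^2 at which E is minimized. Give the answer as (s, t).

E(s,t) separates as P(s) + Q(t) − 2, so its minimum is min P + min Q − 2.
P'(s) = 6s + 6 vanishes at s ∈ {-1}; Q'(t) = 12(t - 2)(t + 1)(t + 3) vanishes at t ∈ {-3, -1, 2}.
Local minima of P (where P''>0): P(-1)=-3. Local minima of Q: Q(-3)=-27, Q(2)=-152.
So the global minimum of E is P(-1) + Q(2) − 2 = -3 − 152 − 2 = -157, attained at (-1, 2).

(-1, 2)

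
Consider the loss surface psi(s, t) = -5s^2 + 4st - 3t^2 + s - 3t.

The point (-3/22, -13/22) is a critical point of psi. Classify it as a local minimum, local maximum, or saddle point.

The Hessian of psi is constant: H = [[-10, 4], [4, -6]].
det(H) = (-10)·(-6) − 4² = 44.
det(H) > 0 and tr(H) = -16 < 0, so H is negative definite and the point is a local maximum.

local maximum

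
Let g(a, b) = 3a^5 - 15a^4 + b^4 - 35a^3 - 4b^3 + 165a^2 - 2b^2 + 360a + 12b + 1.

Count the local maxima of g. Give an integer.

g separates as a function of a plus a function of b, so ∇g=0 decouples.
∂g/∂a = 15(a - 4)(a - 3)(a + 1)(a + 2) = 0 at a ∈ {-2, -1, 3, 4}; ∂g/∂b = 4(b - 3)(b - 1)(b + 1) = 0 at b ∈ {-1, 1, 3}.
The Hessian is diagonal: diag(g_aa, g_bb). Second derivatives: g_aa(-2)=-450, g_aa(-1)=300, g_aa(3)=-300, g_aa(4)=450; g_bb(-1)=32, g_bb(1)=-16, g_bb(3)=32.
Local maxima occur where both diagonal entries negative: (-2, 1), (3, 1). Count: 2.

2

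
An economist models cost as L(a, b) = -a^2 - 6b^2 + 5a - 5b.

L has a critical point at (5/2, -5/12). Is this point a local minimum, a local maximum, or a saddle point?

The Hessian of L is constant: H = [[-2, 0], [0, -12]].
det(H) = (-2)·(-12) − 0² = 24.
det(H) > 0 and tr(H) = -14 < 0, so H is negative definite and the point is a local maximum.

local maximum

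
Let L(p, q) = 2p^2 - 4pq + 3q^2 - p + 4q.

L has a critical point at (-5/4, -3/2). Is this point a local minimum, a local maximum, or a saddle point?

local minimum

The Hessian of L is constant: H = [[4, -4], [-4, 6]].
det(H) = 4·6 − (-4)² = 8.
det(H) > 0 and tr(H) = 10 > 0, so H is positive definite and the point is a local minimum.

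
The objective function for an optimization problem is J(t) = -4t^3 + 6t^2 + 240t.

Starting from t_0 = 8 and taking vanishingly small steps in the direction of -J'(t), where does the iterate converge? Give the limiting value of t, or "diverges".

diverges

J'(t) = -12(t - 5)(t + 4), so J'(8) = -432.
Gradient descent moves in the -J' direction, i.e. t is increasing.
There is no critical point above t=8, and J' keeps the same sign, so the iterate runs off to +∞.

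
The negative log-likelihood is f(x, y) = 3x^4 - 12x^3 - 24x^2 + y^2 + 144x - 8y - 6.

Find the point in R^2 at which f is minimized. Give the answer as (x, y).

(-2, 4)

f(x,y) separates as P(x) + Q(y) − 6, so its minimum is min P + min Q − 6.
P'(x) = 12(x - 3)(x - 2)(x + 2) vanishes at x ∈ {-2, 2, 3}; Q'(y) = 2y - 8 vanishes at y ∈ {4}.
Local minima of P (where P''>0): P(-2)=-240, P(3)=135. Local minima of Q: Q(4)=-16.
So the global minimum of f is P(-2) + Q(4) − 6 = -240 − 16 − 6 = -262, attained at (-2, 4).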